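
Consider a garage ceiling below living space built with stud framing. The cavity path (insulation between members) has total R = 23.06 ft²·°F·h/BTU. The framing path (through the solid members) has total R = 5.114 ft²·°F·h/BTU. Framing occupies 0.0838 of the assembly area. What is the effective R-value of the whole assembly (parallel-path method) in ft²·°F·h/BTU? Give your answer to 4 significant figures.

17.82 ft²·°F·h/BTU

U_eff = 0.9162/23.06 + 0.0838/5.114 = 0.039731 + 0.016386 = 0.056118
R_eff = 1/U_eff = 17.82 ft²·°F·h/BTU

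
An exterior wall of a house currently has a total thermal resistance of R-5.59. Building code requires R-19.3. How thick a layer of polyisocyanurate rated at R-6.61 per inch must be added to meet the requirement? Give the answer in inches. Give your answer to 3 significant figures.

ΔR = 19.3 − 5.59 = 13.71 ft²·°F·h/BTU
L = ΔR / (R/in) = 13.71/6.61 = 2.074 in

2.07 in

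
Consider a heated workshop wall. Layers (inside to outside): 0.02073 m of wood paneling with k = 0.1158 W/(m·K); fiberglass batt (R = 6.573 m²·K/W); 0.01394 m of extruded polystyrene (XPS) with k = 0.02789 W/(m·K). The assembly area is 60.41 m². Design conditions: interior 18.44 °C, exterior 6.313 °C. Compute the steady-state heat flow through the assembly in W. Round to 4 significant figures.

0.02073/0.1158 = 0.17902
0.01394/0.02789 = 0.49982
R_total = 0.17902 + 6.573 + 0.49982 = 7.2518 m²·K/W
Q = A·ΔT/R = 60.41 × (18.44 − 6.313) / 7.2518 = 101.02 W

101.0 W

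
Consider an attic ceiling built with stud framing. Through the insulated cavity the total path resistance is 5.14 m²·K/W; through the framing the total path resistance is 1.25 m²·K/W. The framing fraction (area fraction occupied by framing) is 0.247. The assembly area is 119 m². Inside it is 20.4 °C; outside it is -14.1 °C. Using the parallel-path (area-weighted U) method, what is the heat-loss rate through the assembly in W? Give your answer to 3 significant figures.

U_eff = 0.753/5.14 + 0.247/1.25 = 0.1465 + 0.1976 = 0.3441
R_eff = 1/U_eff = 2.906 m²·K/W
Q = 119 × (20.4 − (-14.1)) / 2.906 = 1413 W

1410 W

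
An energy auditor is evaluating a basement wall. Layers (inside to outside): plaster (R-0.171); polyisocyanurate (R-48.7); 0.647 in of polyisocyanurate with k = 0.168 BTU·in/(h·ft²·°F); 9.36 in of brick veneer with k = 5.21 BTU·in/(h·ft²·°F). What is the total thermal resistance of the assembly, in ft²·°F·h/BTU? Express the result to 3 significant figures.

0.647/0.168 = 3.851
9.36/5.21 = 1.797
R_total = 0.171 + 48.7 + 3.851 + 1.797 = 54.52 ft²·°F·h/BTU

54.5 ft²·°F·h/BTU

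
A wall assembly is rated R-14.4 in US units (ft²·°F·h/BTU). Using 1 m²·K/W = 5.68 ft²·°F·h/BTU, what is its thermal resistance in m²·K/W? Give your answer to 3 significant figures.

2.54 m²·K/W

R_SI = 14.4/5.68 = 2.535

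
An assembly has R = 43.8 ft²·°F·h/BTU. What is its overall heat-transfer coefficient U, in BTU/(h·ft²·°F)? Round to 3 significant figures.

0.0228 BTU/(h·ft²·°F)

U = 1/R = 1/43.8 = 0.02283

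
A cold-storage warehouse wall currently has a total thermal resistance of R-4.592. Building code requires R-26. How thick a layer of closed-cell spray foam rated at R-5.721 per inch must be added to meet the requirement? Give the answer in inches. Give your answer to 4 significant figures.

3.742 in

ΔR = 26 − 4.592 = 21.408 ft²·°F·h/BTU
L = ΔR / (R/in) = 21.408/5.721 = 3.742 in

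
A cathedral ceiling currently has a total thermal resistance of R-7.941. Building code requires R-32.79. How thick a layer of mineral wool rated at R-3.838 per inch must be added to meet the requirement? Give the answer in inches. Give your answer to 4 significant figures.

6.474 in

ΔR = 32.79 − 7.941 = 24.849 ft²·°F·h/BTU
L = ΔR / (R/in) = 24.849/3.838 = 6.4745 in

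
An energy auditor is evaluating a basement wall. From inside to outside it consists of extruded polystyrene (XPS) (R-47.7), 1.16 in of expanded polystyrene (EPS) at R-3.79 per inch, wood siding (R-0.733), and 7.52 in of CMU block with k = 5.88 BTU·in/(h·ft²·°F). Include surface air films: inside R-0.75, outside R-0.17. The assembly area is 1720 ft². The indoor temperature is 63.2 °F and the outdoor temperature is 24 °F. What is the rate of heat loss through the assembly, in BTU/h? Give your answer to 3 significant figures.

1230 BTU/h

1.16 × 3.79 = 4.396
7.52/5.88 = 1.279
R_total = 0.75 + 47.7 + 4.396 + 0.733 + 1.279 + 0.17 = 55.03 ft²·°F·h/BTU
Q = A·ΔT/R = 1720 × (63.2 − 24) / 55.03 = 1225 BTU/h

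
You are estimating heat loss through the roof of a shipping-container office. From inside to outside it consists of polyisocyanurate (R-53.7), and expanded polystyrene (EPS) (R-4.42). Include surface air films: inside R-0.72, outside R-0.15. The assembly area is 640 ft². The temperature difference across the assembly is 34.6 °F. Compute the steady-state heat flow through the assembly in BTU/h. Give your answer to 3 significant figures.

R_total = 0.72 + 53.7 + 4.42 + 0.15 = 58.99 ft²·°F·h/BTU
Q = A·ΔT/R = 640 × 34.6 / 58.99 = 375.4 BTU/h

375 BTU/h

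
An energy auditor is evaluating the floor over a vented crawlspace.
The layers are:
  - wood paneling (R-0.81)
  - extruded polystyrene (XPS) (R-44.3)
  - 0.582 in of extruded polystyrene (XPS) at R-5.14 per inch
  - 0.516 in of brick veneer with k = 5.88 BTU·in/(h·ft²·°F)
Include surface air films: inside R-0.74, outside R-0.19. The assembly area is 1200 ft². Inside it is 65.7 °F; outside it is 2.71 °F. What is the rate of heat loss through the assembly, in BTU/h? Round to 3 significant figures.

0.582 × 5.14 = 2.991
0.516/5.88 = 0.08776
R_total = 0.74 + 0.81 + 44.3 + 2.991 + 0.08776 + 0.19 = 49.12 ft²·°F·h/BTU
Q = A·ΔT/R = 1200 × (65.7 − 2.71) / 49.12 = 1539 BTU/h

1540 BTU/h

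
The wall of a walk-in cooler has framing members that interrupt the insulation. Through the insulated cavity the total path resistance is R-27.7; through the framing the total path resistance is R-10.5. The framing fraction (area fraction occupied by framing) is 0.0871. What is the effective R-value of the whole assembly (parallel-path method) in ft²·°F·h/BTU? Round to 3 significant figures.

24.2 ft²·°F·h/BTU

U_eff = 0.9129/27.7 + 0.0871/10.5 = 0.03296 + 0.008295 = 0.04125
R_eff = 1/U_eff = 24.24 ft²·°F·h/BTU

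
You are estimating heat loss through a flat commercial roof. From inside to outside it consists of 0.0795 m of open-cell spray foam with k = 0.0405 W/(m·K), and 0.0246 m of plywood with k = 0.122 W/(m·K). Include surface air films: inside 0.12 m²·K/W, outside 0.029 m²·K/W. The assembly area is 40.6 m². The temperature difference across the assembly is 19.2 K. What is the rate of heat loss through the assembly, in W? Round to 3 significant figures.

337 W

0.0795/0.0405 = 1.963
0.0246/0.122 = 0.2016
R_total = 0.12 + 1.963 + 0.2016 + 0.029 = 2.314 m²·K/W
Q = A·ΔT/R = 40.6 × 19.2 / 2.314 = 336.9 W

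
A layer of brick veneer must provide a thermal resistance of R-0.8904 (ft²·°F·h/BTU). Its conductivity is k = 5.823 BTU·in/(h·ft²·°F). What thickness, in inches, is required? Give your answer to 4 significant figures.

5.185 in

L = R × k = 0.8904 × 5.823 = 5.1848 in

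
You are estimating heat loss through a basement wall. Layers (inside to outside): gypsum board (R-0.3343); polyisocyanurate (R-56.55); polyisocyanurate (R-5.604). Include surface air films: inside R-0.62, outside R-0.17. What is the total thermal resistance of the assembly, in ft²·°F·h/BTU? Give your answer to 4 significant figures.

R_total = 0.62 + 0.3343 + 56.55 + 5.604 + 0.17 = 63.278 ft²·°F·h/BTU

63.28 ft²·°F·h/BTU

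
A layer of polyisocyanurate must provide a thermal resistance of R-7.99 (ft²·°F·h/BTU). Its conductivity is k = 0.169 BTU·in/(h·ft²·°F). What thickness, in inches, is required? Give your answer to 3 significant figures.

1.35 in

L = R × k = 7.99 × 0.169 = 1.35 in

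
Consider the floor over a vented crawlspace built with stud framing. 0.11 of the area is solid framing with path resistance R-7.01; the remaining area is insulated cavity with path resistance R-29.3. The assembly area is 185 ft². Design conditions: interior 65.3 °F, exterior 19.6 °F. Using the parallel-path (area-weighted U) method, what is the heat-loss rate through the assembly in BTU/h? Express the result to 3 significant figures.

389 BTU/h

U_eff = 0.89/29.3 + 0.11/7.01 = 0.03038 + 0.01569 = 0.04607
R_eff = 1/U_eff = 21.71 ft²·°F·h/BTU
Q = 185 × (65.3 − 19.6) / 21.71 = 389.5 BTU/h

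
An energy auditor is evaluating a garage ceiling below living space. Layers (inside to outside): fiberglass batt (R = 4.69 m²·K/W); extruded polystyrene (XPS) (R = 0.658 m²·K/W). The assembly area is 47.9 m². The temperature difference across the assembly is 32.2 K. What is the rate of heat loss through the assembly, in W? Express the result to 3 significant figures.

288 W

R_total = 4.69 + 0.658 = 5.348 m²·K/W
Q = A·ΔT/R = 47.9 × 32.2 / 5.348 = 288.4 W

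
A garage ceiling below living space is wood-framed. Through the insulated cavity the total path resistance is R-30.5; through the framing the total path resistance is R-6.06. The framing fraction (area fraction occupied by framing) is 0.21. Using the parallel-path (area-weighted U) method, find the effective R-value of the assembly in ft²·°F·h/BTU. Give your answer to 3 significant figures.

16.5 ft²·°F·h/BTU

U_eff = 0.79/30.5 + 0.21/6.06 = 0.0259 + 0.03465 = 0.06056
R_eff = 1/U_eff = 16.51 ft²·°F·h/BTU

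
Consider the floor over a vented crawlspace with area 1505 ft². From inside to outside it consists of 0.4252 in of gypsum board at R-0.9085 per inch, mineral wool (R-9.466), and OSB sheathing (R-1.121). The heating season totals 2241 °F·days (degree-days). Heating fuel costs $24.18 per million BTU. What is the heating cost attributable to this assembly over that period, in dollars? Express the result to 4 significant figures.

178.4 dollars

0.4252 × 0.9085 = 0.38629
R_total = 0.38629 + 9.466 + 1.121 = 10.973 ft²·°F·h/BTU
E = A × HDD × 24 / R = 1505 × 2241 × 24 / 10.973 = 7376500 BTU
Cost = 7376500/10⁶ × 24.18 = $178.36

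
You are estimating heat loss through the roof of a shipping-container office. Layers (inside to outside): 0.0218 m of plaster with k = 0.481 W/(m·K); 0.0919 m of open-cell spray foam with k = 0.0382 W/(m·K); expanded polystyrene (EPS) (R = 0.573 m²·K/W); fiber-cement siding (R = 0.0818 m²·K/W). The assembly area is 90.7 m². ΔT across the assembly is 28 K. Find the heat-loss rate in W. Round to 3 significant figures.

818 W

0.0218/0.481 = 0.04532
0.0919/0.0382 = 2.406
R_total = 0.04532 + 2.406 + 0.573 + 0.0818 = 3.106 m²·K/W
Q = A·ΔT/R = 90.7 × 28 / 3.106 = 817.7 W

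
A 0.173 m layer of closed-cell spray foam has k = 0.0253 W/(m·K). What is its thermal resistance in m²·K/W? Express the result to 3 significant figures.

6.84 m²·K/W

R = L/k = 0.173/0.0253 = 6.838 m²·K/W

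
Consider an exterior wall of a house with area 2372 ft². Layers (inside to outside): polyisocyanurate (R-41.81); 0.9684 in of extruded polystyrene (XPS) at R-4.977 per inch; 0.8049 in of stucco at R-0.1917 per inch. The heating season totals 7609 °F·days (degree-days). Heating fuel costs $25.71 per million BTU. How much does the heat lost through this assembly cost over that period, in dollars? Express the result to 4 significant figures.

0.9684 × 4.977 = 4.8197
0.8049 × 0.1917 = 0.1543
R_total = 41.81 + 4.8197 + 0.1543 = 46.784 ft²·°F·h/BTU
E = A × HDD × 24 / R = 2372 × 7609 × 24 / 46.784 = 9258800 BTU
Cost = 9258800/10⁶ × 25.71 = $238.04

238.0 dollars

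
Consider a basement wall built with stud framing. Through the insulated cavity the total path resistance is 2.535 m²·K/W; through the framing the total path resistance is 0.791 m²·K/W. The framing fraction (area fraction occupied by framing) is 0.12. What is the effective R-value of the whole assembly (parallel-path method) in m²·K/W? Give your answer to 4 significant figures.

U_eff = 0.88/2.535 + 0.12/0.791 = 0.34714 + 0.15171 = 0.49885
R_eff = 1/U_eff = 2.0046 m²·K/W

2.005 m²·K/W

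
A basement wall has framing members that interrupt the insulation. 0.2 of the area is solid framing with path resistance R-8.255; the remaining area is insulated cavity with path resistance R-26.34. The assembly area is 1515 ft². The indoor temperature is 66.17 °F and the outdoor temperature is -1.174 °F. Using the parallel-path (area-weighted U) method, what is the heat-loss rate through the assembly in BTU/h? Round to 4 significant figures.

5571 BTU/h

U_eff = 0.8/26.34 + 0.2/8.255 = 0.030372 + 0.024228 = 0.0546
R_eff = 1/U_eff = 18.315 ft²·°F·h/BTU
Q = 1515 × (66.17 − (-1.174)) / 18.315 = 5570.6 BTU/h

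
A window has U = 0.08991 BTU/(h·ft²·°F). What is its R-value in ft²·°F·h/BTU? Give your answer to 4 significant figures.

R = 1/U = 1/0.08991 = 11.122

11.12 ft²·°F·h/BTU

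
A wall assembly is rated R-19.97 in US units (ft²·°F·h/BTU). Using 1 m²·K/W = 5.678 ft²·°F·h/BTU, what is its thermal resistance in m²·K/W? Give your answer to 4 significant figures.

3.517 m²·K/W

R_SI = 19.97/5.678 = 3.5171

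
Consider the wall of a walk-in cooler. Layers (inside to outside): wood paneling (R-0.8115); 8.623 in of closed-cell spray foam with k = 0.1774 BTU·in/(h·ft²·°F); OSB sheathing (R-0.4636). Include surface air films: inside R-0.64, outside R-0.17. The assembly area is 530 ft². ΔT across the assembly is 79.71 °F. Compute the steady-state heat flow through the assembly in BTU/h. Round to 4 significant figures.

8.623/0.1774 = 48.608
R_total = 0.64 + 0.8115 + 48.608 + 0.4636 + 0.17 = 50.693 ft²·°F·h/BTU
Q = A·ΔT/R = 530 × 79.71 / 50.693 = 833.38 BTU/h

833.4 BTU/h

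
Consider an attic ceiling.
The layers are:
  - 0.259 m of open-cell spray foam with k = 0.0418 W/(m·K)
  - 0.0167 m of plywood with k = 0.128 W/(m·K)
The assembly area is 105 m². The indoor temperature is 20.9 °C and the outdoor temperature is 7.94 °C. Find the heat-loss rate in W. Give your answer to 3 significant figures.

215 W

0.259/0.0418 = 6.196
0.0167/0.128 = 0.1305
R_total = 6.196 + 0.1305 = 6.327 m²·K/W
Q = A·ΔT/R = 105 × (20.9 − 7.94) / 6.327 = 215.1 W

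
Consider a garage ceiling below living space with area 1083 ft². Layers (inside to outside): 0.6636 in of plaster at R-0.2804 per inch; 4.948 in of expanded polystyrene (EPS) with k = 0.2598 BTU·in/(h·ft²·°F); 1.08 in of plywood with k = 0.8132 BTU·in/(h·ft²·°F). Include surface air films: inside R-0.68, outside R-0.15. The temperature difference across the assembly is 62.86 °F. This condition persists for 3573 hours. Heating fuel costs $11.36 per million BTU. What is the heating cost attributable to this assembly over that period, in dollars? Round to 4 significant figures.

129.2 dollars

0.6636 × 0.2804 = 0.18607
4.948/0.2598 = 19.045
1.08/0.8132 = 1.3281
R_total = 0.68 + 0.18607 + 19.045 + 1.3281 + 0.15 = 21.39 ft²·°F·h/BTU
Q = 1083 × 62.86 / 21.39 = 3182.7 BTU/h
E = 3182.7 × 3573 = 11372000 BTU
Cost = 11372000/10⁶ × 11.36 = $129.18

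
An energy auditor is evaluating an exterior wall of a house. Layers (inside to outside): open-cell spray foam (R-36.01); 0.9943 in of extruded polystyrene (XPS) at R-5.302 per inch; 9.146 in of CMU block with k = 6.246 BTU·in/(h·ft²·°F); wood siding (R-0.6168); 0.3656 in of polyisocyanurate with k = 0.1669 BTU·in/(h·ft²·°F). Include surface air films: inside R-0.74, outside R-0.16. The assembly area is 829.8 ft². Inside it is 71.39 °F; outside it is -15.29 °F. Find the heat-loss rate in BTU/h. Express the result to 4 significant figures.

0.9943 × 5.302 = 5.2718
9.146/6.246 = 1.4643
0.3656/0.1669 = 2.1905
R_total = 0.74 + 36.01 + 5.2718 + 1.4643 + 0.6168 + 2.1905 + 0.16 = 46.453 ft²·°F·h/BTU
Q = A·ΔT/R = 829.8 × (71.39 − (-15.29)) / 46.453 = 1548.4 BTU/h

1548 BTU/h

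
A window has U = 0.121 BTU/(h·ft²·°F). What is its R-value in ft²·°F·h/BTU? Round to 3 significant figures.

R = 1/U = 1/0.121 = 8.264

8.26 ft²·°F·h/BTU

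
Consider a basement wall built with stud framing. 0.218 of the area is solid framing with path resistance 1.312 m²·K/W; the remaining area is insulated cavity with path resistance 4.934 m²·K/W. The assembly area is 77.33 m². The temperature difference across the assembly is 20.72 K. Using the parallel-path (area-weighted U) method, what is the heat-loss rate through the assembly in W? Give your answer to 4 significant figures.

U_eff = 0.782/4.934 + 0.218/1.312 = 0.15849 + 0.16616 = 0.32465
R_eff = 1/U_eff = 3.0802 m²·K/W
Q = 77.33 × 20.72 / 3.0802 = 520.18 W

520.2 W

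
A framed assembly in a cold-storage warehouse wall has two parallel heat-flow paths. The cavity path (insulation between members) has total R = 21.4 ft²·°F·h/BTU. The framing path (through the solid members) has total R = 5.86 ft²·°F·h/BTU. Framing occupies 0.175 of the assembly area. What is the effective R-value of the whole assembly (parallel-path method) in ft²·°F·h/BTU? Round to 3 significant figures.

14.6 ft²·°F·h/BTU

U_eff = 0.825/21.4 + 0.175/5.86 = 0.03855 + 0.02986 = 0.06841
R_eff = 1/U_eff = 14.62 ft²·°F·h/BTU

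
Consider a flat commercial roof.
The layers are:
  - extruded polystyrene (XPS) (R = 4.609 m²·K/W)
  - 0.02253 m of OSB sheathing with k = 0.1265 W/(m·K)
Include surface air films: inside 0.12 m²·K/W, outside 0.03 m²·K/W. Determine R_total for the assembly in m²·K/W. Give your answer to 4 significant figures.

4.937 m²·K/W

0.02253/0.1265 = 0.1781
R_total = 0.12 + 4.609 + 0.1781 + 0.03 = 4.9371 m²·K/W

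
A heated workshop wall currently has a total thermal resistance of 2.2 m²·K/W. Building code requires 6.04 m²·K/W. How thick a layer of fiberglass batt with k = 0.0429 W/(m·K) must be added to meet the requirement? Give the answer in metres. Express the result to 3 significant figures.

0.165 m

ΔR = 6.04 − 2.2 = 3.84 m²·K/W
L = ΔR × k = 3.84 × 0.0429 = 0.1647 m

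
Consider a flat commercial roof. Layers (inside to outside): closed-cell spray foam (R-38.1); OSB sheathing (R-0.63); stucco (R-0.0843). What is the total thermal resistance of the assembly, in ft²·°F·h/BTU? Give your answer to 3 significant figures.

R_total = 38.1 + 0.63 + 0.0843 = 38.81 ft²·°F·h/BTU

38.8 ft²·°F·h/BTU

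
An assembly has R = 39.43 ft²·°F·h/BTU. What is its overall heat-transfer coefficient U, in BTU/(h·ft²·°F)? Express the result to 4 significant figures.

0.02536 BTU/(h·ft²·°F)

U = 1/R = 1/39.43 = 0.025361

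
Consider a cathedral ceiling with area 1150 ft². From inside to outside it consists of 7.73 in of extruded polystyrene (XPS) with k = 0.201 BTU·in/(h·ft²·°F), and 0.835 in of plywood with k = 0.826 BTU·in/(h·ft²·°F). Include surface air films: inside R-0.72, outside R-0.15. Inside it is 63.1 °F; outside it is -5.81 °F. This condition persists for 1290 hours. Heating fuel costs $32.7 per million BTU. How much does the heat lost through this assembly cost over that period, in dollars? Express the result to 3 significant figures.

82.9 dollars

7.73/0.201 = 38.46
0.835/0.826 = 1.011
R_total = 0.72 + 38.46 + 1.011 + 0.15 = 40.34 ft²·°F·h/BTU
Q = 1150 × (63.1 − (-5.81)) / 40.34 = 1965 BTU/h
E = 1965 × 1290 = 2534000 BTU
Cost = 2534000/10⁶ × 32.7 = $82.87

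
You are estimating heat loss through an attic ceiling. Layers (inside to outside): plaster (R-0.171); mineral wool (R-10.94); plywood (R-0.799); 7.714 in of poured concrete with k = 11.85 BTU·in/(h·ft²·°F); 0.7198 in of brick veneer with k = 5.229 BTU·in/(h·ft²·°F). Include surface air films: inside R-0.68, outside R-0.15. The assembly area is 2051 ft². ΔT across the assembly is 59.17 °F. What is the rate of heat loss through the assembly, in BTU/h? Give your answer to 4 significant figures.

7.714/11.85 = 0.65097
0.7198/5.229 = 0.13766
R_total = 0.68 + 0.171 + 10.94 + 0.799 + 0.65097 + 0.13766 + 0.15 = 13.529 ft²·°F·h/BTU
Q = A·ΔT/R = 2051 × 59.17 / 13.529 = 8970.4 BTU/h

8970 BTU/h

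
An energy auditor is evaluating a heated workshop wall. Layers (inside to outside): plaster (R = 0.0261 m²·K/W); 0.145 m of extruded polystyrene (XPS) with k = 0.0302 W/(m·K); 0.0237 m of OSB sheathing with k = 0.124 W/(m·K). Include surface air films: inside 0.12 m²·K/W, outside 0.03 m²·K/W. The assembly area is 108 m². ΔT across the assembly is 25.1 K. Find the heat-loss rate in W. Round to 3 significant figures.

0.145/0.0302 = 4.801
0.0237/0.124 = 0.1911
R_total = 0.12 + 0.0261 + 4.801 + 0.1911 + 0.03 = 5.169 m²·K/W
Q = A·ΔT/R = 108 × 25.1 / 5.169 = 524.5 W

524 W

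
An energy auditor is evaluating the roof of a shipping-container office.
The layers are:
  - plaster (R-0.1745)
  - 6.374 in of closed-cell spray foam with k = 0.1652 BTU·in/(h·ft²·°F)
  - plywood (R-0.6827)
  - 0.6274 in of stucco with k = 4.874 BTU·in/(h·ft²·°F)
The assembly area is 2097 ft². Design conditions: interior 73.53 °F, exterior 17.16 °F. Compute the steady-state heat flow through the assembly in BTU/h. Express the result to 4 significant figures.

6.374/0.1652 = 38.584
0.6274/4.874 = 0.12872
R_total = 0.1745 + 38.584 + 0.6827 + 0.12872 = 39.569 ft²·°F·h/BTU
Q = A·ΔT/R = 2097 × (73.53 − 17.16) / 39.569 = 2987.4 BTU/h

2987 BTU/h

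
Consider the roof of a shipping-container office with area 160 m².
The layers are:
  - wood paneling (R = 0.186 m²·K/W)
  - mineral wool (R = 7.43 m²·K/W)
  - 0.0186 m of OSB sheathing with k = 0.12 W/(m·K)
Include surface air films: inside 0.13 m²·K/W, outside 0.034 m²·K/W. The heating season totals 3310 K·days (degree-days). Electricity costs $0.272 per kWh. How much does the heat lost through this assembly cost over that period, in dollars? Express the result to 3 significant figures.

0.0186/0.12 = 0.155
R_total = 0.13 + 0.186 + 7.43 + 0.155 + 0.034 = 7.935 m²·K/W
E = A × HDD × 24 / R / 1000 = 160 × 3310 × 24 / 7.935 / 1000 = 1602 kWh
Cost = 1602 × 0.272 = $435.7

436 dollars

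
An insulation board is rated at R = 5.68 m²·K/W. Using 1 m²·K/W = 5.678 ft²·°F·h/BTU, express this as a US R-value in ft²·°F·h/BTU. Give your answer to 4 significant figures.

R_US = 5.68 × 5.678 = 32.251

32.25 ft²·°F·h/BTU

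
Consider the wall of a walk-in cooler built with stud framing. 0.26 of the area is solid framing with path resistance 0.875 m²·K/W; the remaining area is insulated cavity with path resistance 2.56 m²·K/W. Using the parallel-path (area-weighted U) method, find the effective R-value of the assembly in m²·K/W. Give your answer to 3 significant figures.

U_eff = 0.74/2.56 + 0.26/0.875 = 0.2891 + 0.2971 = 0.5862
R_eff = 1/U_eff = 1.706 m²·K/W

1.71 m²·K/W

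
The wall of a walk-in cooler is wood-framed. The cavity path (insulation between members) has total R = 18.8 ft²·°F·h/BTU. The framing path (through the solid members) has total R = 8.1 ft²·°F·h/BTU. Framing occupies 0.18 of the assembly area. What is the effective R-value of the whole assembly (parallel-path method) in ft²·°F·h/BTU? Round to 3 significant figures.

U_eff = 0.82/18.8 + 0.18/8.1 = 0.04362 + 0.02222 = 0.06584
R_eff = 1/U_eff = 15.19 ft²·°F·h/BTU

15.2 ft²·°F·h/BTU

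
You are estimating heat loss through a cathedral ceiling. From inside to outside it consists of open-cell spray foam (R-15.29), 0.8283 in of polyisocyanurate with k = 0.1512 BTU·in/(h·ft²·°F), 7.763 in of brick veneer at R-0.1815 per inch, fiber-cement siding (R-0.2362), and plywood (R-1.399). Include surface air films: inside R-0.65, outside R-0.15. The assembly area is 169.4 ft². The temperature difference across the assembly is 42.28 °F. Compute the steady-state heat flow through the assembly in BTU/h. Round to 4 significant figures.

0.8283/0.1512 = 5.4782
7.763 × 0.1815 = 1.409
R_total = 0.65 + 15.29 + 5.4782 + 1.409 + 0.2362 + 1.399 + 0.15 = 24.612 ft²·°F·h/BTU
Q = A·ΔT/R = 169.4 × 42.28 / 24.612 = 291 BTU/h

291.0 BTU/h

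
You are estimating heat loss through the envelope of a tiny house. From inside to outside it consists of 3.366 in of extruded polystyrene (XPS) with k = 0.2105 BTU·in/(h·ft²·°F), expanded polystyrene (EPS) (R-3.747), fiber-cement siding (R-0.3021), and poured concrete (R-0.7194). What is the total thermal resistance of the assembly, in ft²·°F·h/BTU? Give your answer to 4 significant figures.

20.76 ft²·°F·h/BTU

3.366/0.2105 = 15.99
R_total = 15.99 + 3.747 + 0.3021 + 0.7194 = 20.759 ft²·°F·h/BTU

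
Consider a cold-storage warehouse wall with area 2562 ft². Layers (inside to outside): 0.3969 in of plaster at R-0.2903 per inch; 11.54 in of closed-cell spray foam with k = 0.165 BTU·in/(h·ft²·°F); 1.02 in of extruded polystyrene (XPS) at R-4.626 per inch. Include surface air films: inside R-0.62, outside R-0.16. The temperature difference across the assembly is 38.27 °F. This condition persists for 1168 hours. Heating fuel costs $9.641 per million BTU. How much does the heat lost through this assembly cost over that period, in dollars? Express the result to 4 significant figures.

0.3969 × 0.2903 = 0.11522
11.54/0.165 = 69.939
1.02 × 4.626 = 4.7185
R_total = 0.62 + 0.11522 + 69.939 + 4.7185 + 0.16 = 75.553 ft²·°F·h/BTU
Q = 2562 × 38.27 / 75.553 = 1297.7 BTU/h
E = 1297.7 × 1168 = 1515800 BTU
Cost = 1515800/10⁶ × 9.641 = $14.613

14.61 dollars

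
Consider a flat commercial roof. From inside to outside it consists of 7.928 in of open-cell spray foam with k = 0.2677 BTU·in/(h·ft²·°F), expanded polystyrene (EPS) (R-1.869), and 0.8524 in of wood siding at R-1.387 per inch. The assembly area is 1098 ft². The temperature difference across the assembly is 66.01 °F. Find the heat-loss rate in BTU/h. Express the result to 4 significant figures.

2219 BTU/h

7.928/0.2677 = 29.615
0.8524 × 1.387 = 1.1823
R_total = 29.615 + 1.869 + 1.1823 = 32.667 ft²·°F·h/BTU
Q = A·ΔT/R = 1098 × 66.01 / 32.667 = 2218.8 BTU/h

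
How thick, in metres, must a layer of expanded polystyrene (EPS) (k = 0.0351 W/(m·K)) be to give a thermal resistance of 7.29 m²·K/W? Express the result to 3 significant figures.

L = R·k = 7.29 × 0.0351 = 0.2559 m

0.256 m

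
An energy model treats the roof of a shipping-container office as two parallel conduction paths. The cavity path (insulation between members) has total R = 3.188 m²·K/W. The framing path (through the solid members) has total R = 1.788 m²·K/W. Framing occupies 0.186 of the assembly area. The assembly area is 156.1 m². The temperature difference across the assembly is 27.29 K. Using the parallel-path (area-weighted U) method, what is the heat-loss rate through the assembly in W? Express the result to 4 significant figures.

1531 W

U_eff = 0.814/3.188 + 0.186/1.788 = 0.25533 + 0.10403 = 0.35936
R_eff = 1/U_eff = 2.7827 m²·K/W
Q = 156.1 × 27.29 / 2.7827 = 1530.9 W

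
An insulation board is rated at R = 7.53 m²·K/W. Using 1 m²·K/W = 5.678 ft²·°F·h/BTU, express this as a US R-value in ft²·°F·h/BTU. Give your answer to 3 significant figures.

42.8 ft²·°F·h/BTU

R_US = 7.53 × 5.678 = 42.76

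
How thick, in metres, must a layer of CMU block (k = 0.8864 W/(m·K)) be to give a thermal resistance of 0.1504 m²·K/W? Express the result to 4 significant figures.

L = R·k = 0.1504 × 0.8864 = 0.13331 m

0.1333 m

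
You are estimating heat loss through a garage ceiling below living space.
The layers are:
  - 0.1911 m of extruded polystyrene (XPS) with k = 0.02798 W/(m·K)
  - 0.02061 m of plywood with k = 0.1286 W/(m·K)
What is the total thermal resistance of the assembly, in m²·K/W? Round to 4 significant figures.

6.990 m²·K/W

0.1911/0.02798 = 6.8299
0.02061/0.1286 = 0.16026
R_total = 6.8299 + 0.16026 = 6.9901 m²·K/W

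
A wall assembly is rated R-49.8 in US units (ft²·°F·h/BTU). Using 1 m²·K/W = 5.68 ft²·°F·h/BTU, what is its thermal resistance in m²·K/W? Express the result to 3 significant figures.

R_SI = 49.8/5.68 = 8.768

8.77 m²·K/W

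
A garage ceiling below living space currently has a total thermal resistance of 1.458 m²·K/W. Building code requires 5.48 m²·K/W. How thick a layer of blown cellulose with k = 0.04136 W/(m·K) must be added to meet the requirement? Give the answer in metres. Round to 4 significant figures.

0.1663 m

ΔR = 5.48 − 1.458 = 4.022 m²·K/W
L = ΔR × k = 4.022 × 0.04136 = 0.16635 m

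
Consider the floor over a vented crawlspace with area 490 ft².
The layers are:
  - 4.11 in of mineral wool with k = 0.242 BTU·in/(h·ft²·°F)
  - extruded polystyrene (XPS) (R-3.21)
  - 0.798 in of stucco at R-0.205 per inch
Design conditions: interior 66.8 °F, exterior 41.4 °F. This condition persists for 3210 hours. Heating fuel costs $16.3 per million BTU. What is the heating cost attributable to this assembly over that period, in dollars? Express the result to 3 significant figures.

4.11/0.242 = 16.98
0.798 × 0.205 = 0.1636
R_total = 16.98 + 3.21 + 0.1636 = 20.36 ft²·°F·h/BTU
Q = 490 × (66.8 − 41.4) / 20.36 = 611.4 BTU/h
E = 611.4 × 3210 = 1963000 BTU
Cost = 1963000/10⁶ × 16.3 = $31.99

32.0 dollars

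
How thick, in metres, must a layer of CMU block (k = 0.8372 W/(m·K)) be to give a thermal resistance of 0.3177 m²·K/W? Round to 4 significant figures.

L = R·k = 0.3177 × 0.8372 = 0.26598 m

0.2660 m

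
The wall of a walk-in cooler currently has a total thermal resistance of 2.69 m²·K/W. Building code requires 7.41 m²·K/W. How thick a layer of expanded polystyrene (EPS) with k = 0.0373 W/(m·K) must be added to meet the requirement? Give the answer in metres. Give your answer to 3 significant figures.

ΔR = 7.41 − 2.69 = 4.72 m²·K/W
L = ΔR × k = 4.72 × 0.0373 = 0.1761 m

0.176 m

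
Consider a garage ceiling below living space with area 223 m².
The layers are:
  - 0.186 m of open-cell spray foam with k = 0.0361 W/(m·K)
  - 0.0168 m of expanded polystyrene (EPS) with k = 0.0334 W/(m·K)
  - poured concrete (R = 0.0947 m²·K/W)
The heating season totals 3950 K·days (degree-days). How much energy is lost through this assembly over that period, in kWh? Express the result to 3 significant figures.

3680 kWh

0.186/0.0361 = 5.152
0.0168/0.0334 = 0.503
R_total = 5.152 + 0.503 + 0.0947 = 5.75 m²·K/W
E = A × HDD × 24 / R / 1000 = 223 × 3950 × 24 / 5.75 / 1000 = 3677 kWh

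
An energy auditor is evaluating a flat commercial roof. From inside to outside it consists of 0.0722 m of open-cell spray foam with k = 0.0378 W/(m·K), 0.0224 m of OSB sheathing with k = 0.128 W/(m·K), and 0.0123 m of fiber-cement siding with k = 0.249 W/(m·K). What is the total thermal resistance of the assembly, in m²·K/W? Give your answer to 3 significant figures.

0.0722/0.0378 = 1.91
0.0224/0.128 = 0.175
0.0123/0.249 = 0.0494
R_total = 1.91 + 0.175 + 0.0494 = 2.134 m²·K/W

2.13 m²·K/W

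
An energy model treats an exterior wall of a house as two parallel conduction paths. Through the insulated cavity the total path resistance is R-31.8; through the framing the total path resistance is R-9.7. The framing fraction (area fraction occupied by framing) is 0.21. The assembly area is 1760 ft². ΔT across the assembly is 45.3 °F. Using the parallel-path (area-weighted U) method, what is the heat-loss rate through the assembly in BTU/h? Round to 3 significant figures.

U_eff = 0.79/31.8 + 0.21/9.7 = 0.02484 + 0.02165 = 0.04649
R_eff = 1/U_eff = 21.51 ft²·°F·h/BTU
Q = 1760 × 45.3 / 21.51 = 3707 BTU/h

3710 BTU/h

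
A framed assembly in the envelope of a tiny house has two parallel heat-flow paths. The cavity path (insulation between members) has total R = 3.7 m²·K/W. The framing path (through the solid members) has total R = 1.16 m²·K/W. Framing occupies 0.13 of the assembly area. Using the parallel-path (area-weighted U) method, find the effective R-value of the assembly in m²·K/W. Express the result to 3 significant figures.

2.88 m²·K/W

U_eff = 0.87/3.7 + 0.13/1.16 = 0.2351 + 0.1121 = 0.3472
R_eff = 1/U_eff = 2.88 m²·K/W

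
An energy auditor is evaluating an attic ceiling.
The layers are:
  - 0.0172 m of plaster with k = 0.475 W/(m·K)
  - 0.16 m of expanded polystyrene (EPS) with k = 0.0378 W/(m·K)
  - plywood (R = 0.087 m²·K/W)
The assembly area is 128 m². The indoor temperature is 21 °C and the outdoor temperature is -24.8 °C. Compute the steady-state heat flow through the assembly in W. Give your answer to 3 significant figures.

0.0172/0.475 = 0.03621
0.16/0.0378 = 4.233
R_total = 0.03621 + 4.233 + 0.087 = 4.356 m²·K/W
Q = A·ΔT/R = 128 × (21 − (-24.8)) / 4.356 = 1346 W

1350 W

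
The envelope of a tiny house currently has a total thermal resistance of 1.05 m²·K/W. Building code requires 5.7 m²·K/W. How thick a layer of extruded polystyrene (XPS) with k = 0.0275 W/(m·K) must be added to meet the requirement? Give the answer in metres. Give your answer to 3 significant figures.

0.128 m

ΔR = 5.7 − 1.05 = 4.65 m²·K/W
L = ΔR × k = 4.65 × 0.0275 = 0.1279 m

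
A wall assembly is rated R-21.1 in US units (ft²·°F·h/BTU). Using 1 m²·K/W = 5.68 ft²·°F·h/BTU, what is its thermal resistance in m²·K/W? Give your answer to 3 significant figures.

3.71 m²·K/W

R_SI = 21.1/5.68 = 3.715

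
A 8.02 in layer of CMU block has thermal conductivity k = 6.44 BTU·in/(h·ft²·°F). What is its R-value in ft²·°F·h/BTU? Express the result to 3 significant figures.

R = L/k = 8.02/6.44 = 1.245 ft²·°F·h/BTU

1.25 ft²·°F·h/BTU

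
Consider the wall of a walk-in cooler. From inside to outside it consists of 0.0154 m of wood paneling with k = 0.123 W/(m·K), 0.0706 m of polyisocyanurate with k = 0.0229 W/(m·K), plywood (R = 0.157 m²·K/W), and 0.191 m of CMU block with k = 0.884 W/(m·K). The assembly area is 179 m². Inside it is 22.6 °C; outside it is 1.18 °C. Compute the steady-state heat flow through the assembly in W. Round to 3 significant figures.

1070 W

0.0154/0.123 = 0.1252
0.0706/0.0229 = 3.083
0.191/0.884 = 0.2161
R_total = 0.1252 + 3.083 + 0.157 + 0.2161 = 3.581 m²·K/W
Q = A·ΔT/R = 179 × (22.6 − 1.18) / 3.581 = 1071 W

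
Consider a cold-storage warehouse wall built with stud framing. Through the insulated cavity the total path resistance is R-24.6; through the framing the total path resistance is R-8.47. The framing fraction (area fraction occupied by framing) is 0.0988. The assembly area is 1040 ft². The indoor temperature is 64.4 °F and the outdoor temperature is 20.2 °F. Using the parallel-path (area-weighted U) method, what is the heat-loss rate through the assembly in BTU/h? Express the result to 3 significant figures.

2220 BTU/h

U_eff = 0.9012/24.6 + 0.0988/8.47 = 0.03663 + 0.01166 = 0.0483
R_eff = 1/U_eff = 20.7 ft²·°F·h/BTU
Q = 1040 × (64.4 − 20.2) / 20.7 = 2220 BTU/h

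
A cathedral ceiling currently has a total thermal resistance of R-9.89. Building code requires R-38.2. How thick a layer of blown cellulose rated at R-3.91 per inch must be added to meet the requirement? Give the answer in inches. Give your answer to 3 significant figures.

ΔR = 38.2 − 9.89 = 28.31 ft²·°F·h/BTU
L = ΔR / (R/in) = 28.31/3.91 = 7.24 in

7.24 in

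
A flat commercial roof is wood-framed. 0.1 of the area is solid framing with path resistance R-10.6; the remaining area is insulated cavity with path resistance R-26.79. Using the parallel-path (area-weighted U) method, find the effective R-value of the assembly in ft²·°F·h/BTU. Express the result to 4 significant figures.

23.24 ft²·°F·h/BTU

U_eff = 0.9/26.79 + 0.1/10.6 = 0.033595 + 0.009434 = 0.043029
R_eff = 1/U_eff = 23.24 ft²·°F·h/BTU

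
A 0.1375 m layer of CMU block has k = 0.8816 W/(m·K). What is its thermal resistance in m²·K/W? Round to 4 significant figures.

0.1560 m²·K/W

R = L/k = 0.1375/0.8816 = 0.15597 m²·K/W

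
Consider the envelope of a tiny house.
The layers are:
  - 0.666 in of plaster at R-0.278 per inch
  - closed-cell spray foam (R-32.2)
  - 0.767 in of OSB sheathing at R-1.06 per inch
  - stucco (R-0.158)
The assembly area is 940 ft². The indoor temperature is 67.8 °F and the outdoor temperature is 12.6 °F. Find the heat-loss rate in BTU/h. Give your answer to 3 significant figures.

0.666 × 0.278 = 0.1851
0.767 × 1.06 = 0.813
R_total = 0.1851 + 32.2 + 0.813 + 0.158 = 33.36 ft²·°F·h/BTU
Q = A·ΔT/R = 940 × (67.8 − 12.6) / 33.36 = 1556 BTU/h

1560 BTU/h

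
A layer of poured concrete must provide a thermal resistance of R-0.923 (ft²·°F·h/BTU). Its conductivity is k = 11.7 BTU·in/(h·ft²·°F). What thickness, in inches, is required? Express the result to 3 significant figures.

L = R × k = 0.923 × 11.7 = 10.8 in

10.8 in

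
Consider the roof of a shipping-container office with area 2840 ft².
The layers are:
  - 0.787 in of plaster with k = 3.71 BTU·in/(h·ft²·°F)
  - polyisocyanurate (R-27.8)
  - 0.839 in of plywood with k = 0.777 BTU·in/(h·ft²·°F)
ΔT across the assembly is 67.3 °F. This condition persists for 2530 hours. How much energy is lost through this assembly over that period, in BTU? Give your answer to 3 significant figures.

0.787/3.71 = 0.2121
0.839/0.777 = 1.08
R_total = 0.2121 + 27.8 + 1.08 = 29.09 ft²·°F·h/BTU
Q = 2840 × 67.3 / 29.09 = 6570 BTU/h
E = 6570 × 2530 = 16620000 BTU

16600000 BTU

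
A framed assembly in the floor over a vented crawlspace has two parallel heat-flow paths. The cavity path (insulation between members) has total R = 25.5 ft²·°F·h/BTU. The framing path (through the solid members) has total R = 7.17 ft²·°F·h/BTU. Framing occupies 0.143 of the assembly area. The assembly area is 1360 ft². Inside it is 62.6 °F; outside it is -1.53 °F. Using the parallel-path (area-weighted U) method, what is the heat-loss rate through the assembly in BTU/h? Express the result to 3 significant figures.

U_eff = 0.857/25.5 + 0.143/7.17 = 0.03361 + 0.01994 = 0.05355
R_eff = 1/U_eff = 18.67 ft²·°F·h/BTU
Q = 1360 × (62.6 − (-1.53)) / 18.67 = 4671 BTU/h

4670 BTU/h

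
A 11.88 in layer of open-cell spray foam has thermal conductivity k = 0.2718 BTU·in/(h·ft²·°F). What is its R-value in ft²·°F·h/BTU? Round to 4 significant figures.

43.71 ft²·°F·h/BTU

R = L/k = 11.88/0.2718 = 43.709 ft²·°F·h/BTU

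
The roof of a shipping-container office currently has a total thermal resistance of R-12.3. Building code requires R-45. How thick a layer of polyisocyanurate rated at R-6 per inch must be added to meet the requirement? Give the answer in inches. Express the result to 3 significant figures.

ΔR = 45 − 12.3 = 32.7 ft²·°F·h/BTU
L = ΔR / (R/in) = 32.7/6 = 5.45 in

5.45 in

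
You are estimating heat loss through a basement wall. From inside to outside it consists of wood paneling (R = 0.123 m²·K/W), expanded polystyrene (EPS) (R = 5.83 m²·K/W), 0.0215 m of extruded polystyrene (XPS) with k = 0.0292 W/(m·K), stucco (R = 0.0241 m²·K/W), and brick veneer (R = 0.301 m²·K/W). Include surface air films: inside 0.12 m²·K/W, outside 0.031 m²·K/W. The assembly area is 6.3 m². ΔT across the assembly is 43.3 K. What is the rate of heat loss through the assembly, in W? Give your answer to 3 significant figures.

0.0215/0.0292 = 0.7363
R_total = 0.12 + 0.123 + 5.83 + 0.7363 + 0.0241 + 0.301 + 0.031 = 7.165 m²·K/W
Q = A·ΔT/R = 6.3 × 43.3 / 7.165 = 38.07 W

38.1 W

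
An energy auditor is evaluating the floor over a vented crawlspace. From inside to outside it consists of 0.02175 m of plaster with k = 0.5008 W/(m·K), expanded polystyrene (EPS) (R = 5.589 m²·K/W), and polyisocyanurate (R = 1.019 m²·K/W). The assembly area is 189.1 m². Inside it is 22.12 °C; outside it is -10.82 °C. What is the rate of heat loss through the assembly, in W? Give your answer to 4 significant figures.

0.02175/0.5008 = 0.043431
R_total = 0.043431 + 5.589 + 1.019 = 6.6514 m²·K/W
Q = A·ΔT/R = 189.1 × (22.12 − (-10.82)) / 6.6514 = 936.48 W

936.5 W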